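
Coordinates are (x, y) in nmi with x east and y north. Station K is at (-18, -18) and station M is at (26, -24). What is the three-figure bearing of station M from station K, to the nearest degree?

Δeast = 26 − -18 = 44.00; Δnorth = -24 − -18 = -6.00.
Bearing = atan2(Δeast, Δnorth) mod 360° = 97.77° ≈ 098°.

098°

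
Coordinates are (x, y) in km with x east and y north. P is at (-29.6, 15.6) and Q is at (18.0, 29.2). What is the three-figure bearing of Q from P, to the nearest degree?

074°

Δeast = 18.0 − -29.6 = 47.60; Δnorth = 29.2 − 15.6 = 13.60.
Bearing = atan2(Δeast, Δnorth) mod 360° = 74.05° ≈ 074°.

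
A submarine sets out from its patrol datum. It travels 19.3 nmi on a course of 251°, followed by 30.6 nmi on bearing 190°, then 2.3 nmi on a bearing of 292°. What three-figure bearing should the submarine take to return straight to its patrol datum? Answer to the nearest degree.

Leg 1 (251°, 19.3 nmi): east 19.3 sin 251° = -18.25, north 19.3 cos 251° = -6.28
Leg 2 (190°, 30.6 nmi): east 30.6 sin 190° = -5.31, north 30.6 cos 190° = -30.14
Leg 3 (292°, 2.3 nmi): east 2.3 sin 292° = -2.13, north 2.3 cos 292° = 0.86
Net displacement: -25.69 east, -35.56 north. Direction back to start is (25.69, 35.56): bearing = atan2(25.69, 35.56) mod 360° = 35.85° ≈ 036°.

036°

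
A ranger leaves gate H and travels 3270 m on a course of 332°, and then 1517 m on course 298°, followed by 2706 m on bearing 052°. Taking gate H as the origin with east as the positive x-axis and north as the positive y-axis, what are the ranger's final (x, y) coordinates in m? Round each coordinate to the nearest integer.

(-742, 5265)

Leg 1 (332°, 3270 m): east 3270 sin 332° = -1535.17, north 3270 cos 332° = 2887.24
Leg 2 (298°, 1517 m): east 1517 sin 298° = -1339.43, north 1517 cos 298° = 712.19
Leg 3 (052°, 2706 m): east 2706 sin 52° = 2132.36, north 2706 cos 52° = 1665.98
Summing: -742.25 m east, 5265.41 m north → (-742, 5265).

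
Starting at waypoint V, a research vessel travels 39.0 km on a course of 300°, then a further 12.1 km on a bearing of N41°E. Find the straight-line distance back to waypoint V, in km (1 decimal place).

Leg 1 (300°, 39.0 km): east 39.0 sin 300° = -33.77, north 39.0 cos 300° = 19.50
Leg 2 (N41°E, 12.1 km): east 12.1 sin 41° = 7.94, north 12.1 cos 41° = 9.13
Net: -25.84 east, 28.63 north. Distance = √((-25.84)² + (28.63)²) = 38.566 km.

38.6 km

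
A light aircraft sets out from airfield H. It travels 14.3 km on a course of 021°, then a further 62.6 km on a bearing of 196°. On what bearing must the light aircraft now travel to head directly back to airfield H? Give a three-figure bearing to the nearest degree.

015°

Leg 1 (021°, 14.3 km): east 14.3 sin 21° = 5.12, north 14.3 cos 21° = 13.35
Leg 2 (196°, 62.6 km): east 62.6 sin 196° = -17.25, north 62.6 cos 196° = -60.17
Net displacement: -12.13 east, -46.82 north. Direction back to start is (12.13, 46.82): bearing = atan2(12.13, 46.82) mod 360° = 14.52° ≈ 015°.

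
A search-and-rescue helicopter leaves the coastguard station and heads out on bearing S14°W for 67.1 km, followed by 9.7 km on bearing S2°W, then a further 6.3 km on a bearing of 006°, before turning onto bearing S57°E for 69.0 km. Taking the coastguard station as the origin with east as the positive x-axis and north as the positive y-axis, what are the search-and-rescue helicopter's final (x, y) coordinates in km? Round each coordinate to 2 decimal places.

Leg 1 (S14°W, 67.1 km): east 67.1 sin 194° = -16.23, north 67.1 cos 194° = -65.11
Leg 2 (S2°W, 9.7 km): east 9.7 sin 182° = -0.34, north 9.7 cos 182° = -9.69
Leg 3 (006°, 6.3 km): east 6.3 sin 6° = 0.66, north 6.3 cos 6° = 6.27
Leg 4 (S57°E, 69.0 km): east 69.0 sin 123° = 57.87, north 69.0 cos 123° = -37.58
Summing: 41.96 km east, -106.12 km north → (41.96, -106.12).

(41.96, -106.12)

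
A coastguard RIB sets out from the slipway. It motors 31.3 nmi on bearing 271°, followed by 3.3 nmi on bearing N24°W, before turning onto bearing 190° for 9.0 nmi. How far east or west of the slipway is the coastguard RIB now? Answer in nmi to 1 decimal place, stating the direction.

Leg 1 (271°, 31.3 nmi): east 31.3 sin 271° = -31.30, north 31.3 cos 271° = 0.55
Leg 2 (N24°W, 3.3 nmi): east 3.3 sin 336° = -1.34, north 3.3 cos 336° = 3.01
Leg 3 (190°, 9.0 nmi): east 9.0 sin 190° = -1.56, north 9.0 cos 190° = -8.86
Net east component: -34.20 nmi.

34.2 nmi west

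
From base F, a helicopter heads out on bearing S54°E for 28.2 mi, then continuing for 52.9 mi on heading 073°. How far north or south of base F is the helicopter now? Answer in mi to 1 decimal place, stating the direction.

Leg 1 (S54°E, 28.2 mi): east 28.2 sin 126° = 22.81, north 28.2 cos 126° = -16.58
Leg 2 (073°, 52.9 mi): east 52.9 sin 73° = 50.59, north 52.9 cos 73° = 15.47
Net north component: -1.11 mi.

1.1 mi south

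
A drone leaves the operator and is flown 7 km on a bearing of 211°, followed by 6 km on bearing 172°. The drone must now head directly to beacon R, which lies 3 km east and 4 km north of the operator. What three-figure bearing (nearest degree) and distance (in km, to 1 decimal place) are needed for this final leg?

020°, 17.0 km

Leg 1 (211°, 7 km): east 7 sin 211° = -3.61, north 7 cos 211° = -6.00
Leg 2 (172°, 6 km): east 6 sin 172° = 0.84, north 6 cos 172° = -5.94
Current position: (-2.77, -11.94). Target: (3, 4). Remaining: Δeast = 5.77, Δnorth = 15.94.
Bearing = atan2(5.77, 15.94) mod 360° = 19.90°; distance = √((5.77)² + (15.94)²) = 16.954 km.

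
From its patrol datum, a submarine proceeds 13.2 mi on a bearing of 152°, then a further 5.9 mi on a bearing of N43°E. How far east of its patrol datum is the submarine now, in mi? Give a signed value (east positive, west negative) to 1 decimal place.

Leg 1 (152°, 13.2 mi): east 13.2 sin 152° = 6.20, north 13.2 cos 152° = -11.65
Leg 2 (N43°E, 5.9 mi): east 5.9 sin 43° = 4.02, north 5.9 cos 43° = 4.31
Net east component: 10.22 mi.

10.2 mi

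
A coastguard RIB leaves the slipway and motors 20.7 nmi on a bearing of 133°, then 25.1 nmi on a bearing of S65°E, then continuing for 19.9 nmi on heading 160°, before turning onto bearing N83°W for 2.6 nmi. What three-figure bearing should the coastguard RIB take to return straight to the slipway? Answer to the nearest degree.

Leg 1 (133°, 20.7 nmi): east 20.7 sin 133° = 15.14, north 20.7 cos 133° = -14.12
Leg 2 (S65°E, 25.1 nmi): east 25.1 sin 115° = 22.75, north 25.1 cos 115° = -10.61
Leg 3 (160°, 19.9 nmi): east 19.9 sin 160° = 6.81, north 19.9 cos 160° = -18.70
Leg 4 (N83°W, 2.6 nmi): east 2.6 sin 277° = -2.58, north 2.6 cos 277° = 0.32
Net displacement: 42.11 east, -43.11 north. Direction back to start is (-42.11, 43.11): bearing = atan2(-42.11, 43.11) mod 360° = 315.67° ≈ 316°.

316°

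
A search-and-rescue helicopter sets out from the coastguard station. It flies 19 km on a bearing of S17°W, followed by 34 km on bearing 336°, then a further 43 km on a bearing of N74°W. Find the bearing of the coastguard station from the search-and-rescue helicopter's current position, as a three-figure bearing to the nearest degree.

Leg 1 (S17°W, 19 km): east 19 sin 197° = -5.56, north 19 cos 197° = -18.17
Leg 2 (336°, 34 km): east 34 sin 336° = -13.83, north 34 cos 336° = 31.06
Leg 3 (N74°W, 43 km): east 43 sin 286° = -41.33, north 43 cos 286° = 11.85
Net displacement: -60.72 east, 24.74 north. Direction back to start is (60.72, -24.74): bearing = atan2(60.72, -24.74) mod 360° = 112.17° ≈ 112°.

112°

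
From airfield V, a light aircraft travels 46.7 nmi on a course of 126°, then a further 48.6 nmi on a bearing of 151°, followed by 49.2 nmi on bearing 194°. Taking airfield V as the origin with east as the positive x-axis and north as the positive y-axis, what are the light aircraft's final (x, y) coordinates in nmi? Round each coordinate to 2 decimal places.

(49.44, -117.69)

Leg 1 (126°, 46.7 nmi): east 46.7 sin 126° = 37.78, north 46.7 cos 126° = -27.45
Leg 2 (151°, 48.6 nmi): east 48.6 sin 151° = 23.56, north 48.6 cos 151° = -42.51
Leg 3 (194°, 49.2 nmi): east 49.2 sin 194° = -11.90, north 49.2 cos 194° = -47.74
Summing: 49.44 nmi east, -117.69 nmi north → (49.44, -117.69).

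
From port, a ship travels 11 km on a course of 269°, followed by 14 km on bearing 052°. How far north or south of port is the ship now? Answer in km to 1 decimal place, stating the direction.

Leg 1 (269°, 11 km): east 11 sin 269° = -11.00, north 11 cos 269° = -0.19
Leg 2 (052°, 14 km): east 14 sin 52° = 11.03, north 14 cos 52° = 8.62
Net north component: 8.43 km.

8.4 km north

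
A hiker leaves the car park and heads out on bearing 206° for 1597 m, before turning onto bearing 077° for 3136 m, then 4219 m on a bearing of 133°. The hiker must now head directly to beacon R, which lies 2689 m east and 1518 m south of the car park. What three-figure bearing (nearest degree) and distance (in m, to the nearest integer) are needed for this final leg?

307°, 3455 m

Leg 1 (206°, 1597 m): east 1597 sin 206° = -700.08, north 1597 cos 206° = -1435.37
Leg 2 (077°, 3136 m): east 3136 sin 77° = 3055.62, north 3136 cos 77° = 705.45
Leg 3 (133°, 4219 m): east 4219 sin 133° = 3085.58, north 4219 cos 133° = -2877.35
Current position: (5441.13, -3607.28). Target: (2689, -1518). Remaining: Δeast = -2752.13, Δnorth = 2089.28.
Bearing = atan2(-2752.13, 2089.28) mod 360° = 307.20°; distance = √((-2752.13)² + (2089.28)²) = 3455.328 m.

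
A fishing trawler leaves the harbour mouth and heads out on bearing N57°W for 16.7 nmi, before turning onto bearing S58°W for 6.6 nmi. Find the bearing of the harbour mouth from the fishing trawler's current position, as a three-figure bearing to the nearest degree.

Leg 1 (N57°W, 16.7 nmi): east 16.7 sin 303° = -14.01, north 16.7 cos 303° = 9.10
Leg 2 (S58°W, 6.6 nmi): east 6.6 sin 238° = -5.60, north 6.6 cos 238° = -3.50
Net displacement: -19.60 east, 5.60 north. Direction back to start is (19.60, -5.60): bearing = atan2(19.60, -5.60) mod 360° = 105.94° ≈ 106°.

106°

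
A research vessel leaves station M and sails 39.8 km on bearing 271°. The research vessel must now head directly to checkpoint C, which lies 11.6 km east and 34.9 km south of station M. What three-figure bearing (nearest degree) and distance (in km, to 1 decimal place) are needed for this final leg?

125°, 62.5 km

Leg 1 (271°, 39.8 km): east 39.8 sin 271° = -39.79, north 39.8 cos 271° = 0.69
Current position: (-39.79, 0.69). Target: (11.6, -34.9). Remaining: Δeast = 51.39, Δnorth = -35.59.
Bearing = atan2(51.39, -35.59) mod 360° = 124.71°; distance = √((51.39)² + (-35.59)²) = 62.517 km.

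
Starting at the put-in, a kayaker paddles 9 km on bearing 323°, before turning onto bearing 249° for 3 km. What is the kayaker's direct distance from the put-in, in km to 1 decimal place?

Leg 1 (323°, 9 km): east 9 sin 323° = -5.42, north 9 cos 323° = 7.19
Leg 2 (249°, 3 km): east 3 sin 249° = -2.80, north 3 cos 249° = -1.08
Net: -8.22 east, 6.11 north. Distance = √((-8.22)² + (6.11)²) = 10.241 km.

10.2 km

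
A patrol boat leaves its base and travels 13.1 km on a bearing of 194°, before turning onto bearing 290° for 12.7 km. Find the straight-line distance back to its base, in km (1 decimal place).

17.3 km

Leg 1 (194°, 13.1 km): east 13.1 sin 194° = -3.17, north 13.1 cos 194° = -12.71
Leg 2 (290°, 12.7 km): east 12.7 sin 290° = -11.93, north 12.7 cos 290° = 4.34
Net: -15.10 east, -8.37 north. Distance = √((-15.10)² + (-8.37)²) = 17.266 km.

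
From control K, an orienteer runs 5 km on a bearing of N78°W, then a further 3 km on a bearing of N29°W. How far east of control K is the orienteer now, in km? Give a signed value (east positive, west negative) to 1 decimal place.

Leg 1 (N78°W, 5 km): east 5 sin 282° = -4.89, north 5 cos 282° = 1.04
Leg 2 (N29°W, 3 km): east 3 sin 331° = -1.45, north 3 cos 331° = 2.62
Net east component: -6.35 km.

-6.3 km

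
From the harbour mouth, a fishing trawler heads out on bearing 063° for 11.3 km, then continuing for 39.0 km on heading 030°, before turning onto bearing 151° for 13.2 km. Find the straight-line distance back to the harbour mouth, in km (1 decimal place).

45.2 km

Leg 1 (063°, 11.3 km): east 11.3 sin 63° = 10.07, north 11.3 cos 63° = 5.13
Leg 2 (030°, 39.0 km): east 39.0 sin 30° = 19.50, north 39.0 cos 30° = 33.77
Leg 3 (151°, 13.2 km): east 13.2 sin 151° = 6.40, north 13.2 cos 151° = -11.54
Net: 35.97 east, 27.36 north. Distance = √((35.97)² + (27.36)²) = 45.191 km.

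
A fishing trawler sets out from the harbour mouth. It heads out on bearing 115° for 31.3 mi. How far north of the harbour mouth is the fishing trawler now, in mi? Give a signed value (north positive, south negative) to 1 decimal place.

-13.2 mi

Leg 1 (115°, 31.3 mi): east 31.3 sin 115° = 28.37, north 31.3 cos 115° = -13.23
Net north component: -13.23 mi.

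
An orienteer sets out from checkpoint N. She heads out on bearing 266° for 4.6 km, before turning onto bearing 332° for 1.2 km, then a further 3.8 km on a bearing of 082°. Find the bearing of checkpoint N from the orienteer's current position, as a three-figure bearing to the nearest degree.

Leg 1 (266°, 4.6 km): east 4.6 sin 266° = -4.59, north 4.6 cos 266° = -0.32
Leg 2 (332°, 1.2 km): east 1.2 sin 332° = -0.56, north 1.2 cos 332° = 1.06
Leg 3 (082°, 3.8 km): east 3.8 sin 82° = 3.76, north 3.8 cos 82° = 0.53
Net displacement: -1.39 east, 1.27 north. Direction back to start is (1.39, -1.27): bearing = atan2(1.39, -1.27) mod 360° = 132.38° ≈ 132°.

132°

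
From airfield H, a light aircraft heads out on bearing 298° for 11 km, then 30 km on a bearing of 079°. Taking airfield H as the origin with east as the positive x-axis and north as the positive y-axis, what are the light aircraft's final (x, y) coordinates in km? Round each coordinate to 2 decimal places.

Leg 1 (298°, 11 km): east 11 sin 298° = -9.71, north 11 cos 298° = 5.16
Leg 2 (079°, 30 km): east 30 sin 79° = 29.45, north 30 cos 79° = 5.72
Summing: 19.74 km east, 10.89 km north → (19.74, 10.89).

(19.74, 10.89)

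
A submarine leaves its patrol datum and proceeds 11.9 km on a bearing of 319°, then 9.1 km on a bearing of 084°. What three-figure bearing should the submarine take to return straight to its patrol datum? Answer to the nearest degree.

187°

Leg 1 (319°, 11.9 km): east 11.9 sin 319° = -7.81, north 11.9 cos 319° = 8.98
Leg 2 (084°, 9.1 km): east 9.1 sin 84° = 9.05, north 9.1 cos 84° = 0.95
Net displacement: 1.24 east, 9.93 north. Direction back to start is (-1.24, -9.93): bearing = atan2(-1.24, -9.93) mod 360° = 187.13° ≈ 187°.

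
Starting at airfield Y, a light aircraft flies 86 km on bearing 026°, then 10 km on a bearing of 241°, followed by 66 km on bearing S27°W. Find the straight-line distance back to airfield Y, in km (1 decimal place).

13.7 km

Leg 1 (026°, 86 km): east 86 sin 26° = 37.70, north 86 cos 26° = 77.30
Leg 2 (241°, 10 km): east 10 sin 241° = -8.75, north 10 cos 241° = -4.85
Leg 3 (S27°W, 66 km): east 66 sin 207° = -29.96, north 66 cos 207° = -58.81
Net: -1.01 east, 13.64 north. Distance = √((-1.01)² + (13.64)²) = 13.679 km.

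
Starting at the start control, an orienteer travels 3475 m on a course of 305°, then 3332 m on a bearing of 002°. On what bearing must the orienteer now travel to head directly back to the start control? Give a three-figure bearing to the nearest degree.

Leg 1 (305°, 3475 m): east 3475 sin 305° = -2846.55, north 3475 cos 305° = 1993.18
Leg 2 (002°, 3332 m): east 3332 sin 2° = 116.29, north 3332 cos 2° = 3329.97
Net displacement: -2730.27 east, 5323.15 north. Direction back to start is (2730.27, -5323.15): bearing = atan2(2730.27, -5323.15) mod 360° = 152.85° ≈ 153°.

153°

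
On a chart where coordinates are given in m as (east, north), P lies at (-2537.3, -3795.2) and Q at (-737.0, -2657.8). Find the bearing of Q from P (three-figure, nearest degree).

058°

Δeast = -737.0 − -2537.3 = 1800.30; Δnorth = -2657.8 − -3795.2 = 1137.40.
Bearing = atan2(Δeast, Δnorth) mod 360° = 57.72° ≈ 058°.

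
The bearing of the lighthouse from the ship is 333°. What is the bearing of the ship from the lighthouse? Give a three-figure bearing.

Back-bearing = 333° − 180° = 153°.

153°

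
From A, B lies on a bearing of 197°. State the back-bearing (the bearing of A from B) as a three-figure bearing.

Back-bearing = 197° − 180° = 017°.

017°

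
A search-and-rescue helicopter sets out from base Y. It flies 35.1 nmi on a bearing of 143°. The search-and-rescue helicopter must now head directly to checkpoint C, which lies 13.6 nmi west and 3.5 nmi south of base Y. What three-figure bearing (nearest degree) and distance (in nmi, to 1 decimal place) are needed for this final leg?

305°, 42.5 nmi

Leg 1 (143°, 35.1 nmi): east 35.1 sin 143° = 21.12, north 35.1 cos 143° = -28.03
Current position: (21.12, -28.03). Target: (-13.6, -3.5). Remaining: Δeast = -34.72, Δnorth = 24.53.
Bearing = atan2(-34.72, 24.53) mod 360° = 305.24°; distance = √((-34.72)² + (24.53)²) = 42.515 nmi.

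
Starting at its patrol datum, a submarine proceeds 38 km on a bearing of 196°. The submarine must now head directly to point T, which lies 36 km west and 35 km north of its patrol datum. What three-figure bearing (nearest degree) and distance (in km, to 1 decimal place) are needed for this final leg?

340°, 75.9 km

Leg 1 (196°, 38 km): east 38 sin 196° = -10.47, north 38 cos 196° = -36.53
Current position: (-10.47, -36.53). Target: (-36, 35). Remaining: Δeast = -25.53, Δnorth = 71.53.
Bearing = atan2(-25.53, 71.53) mod 360° = 340.36°; distance = √((-25.53)² + (71.53)²) = 75.946 km.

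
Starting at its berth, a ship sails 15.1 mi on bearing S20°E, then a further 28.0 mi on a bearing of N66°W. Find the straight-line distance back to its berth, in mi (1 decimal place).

Leg 1 (S20°E, 15.1 mi): east 15.1 sin 160° = 5.16, north 15.1 cos 160° = -14.19
Leg 2 (N66°W, 28.0 mi): east 28.0 sin 294° = -25.58, north 28.0 cos 294° = 11.39
Net: -20.41 east, -2.80 north. Distance = √((-20.41)² + (-2.80)²) = 20.606 mi.

20.6 mi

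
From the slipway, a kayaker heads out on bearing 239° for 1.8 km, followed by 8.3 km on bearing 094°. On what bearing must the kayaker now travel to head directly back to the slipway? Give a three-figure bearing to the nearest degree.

283°

Leg 1 (239°, 1.8 km): east 1.8 sin 239° = -1.54, north 1.8 cos 239° = -0.93
Leg 2 (094°, 8.3 km): east 8.3 sin 94° = 8.28, north 8.3 cos 94° = -0.58
Net displacement: 6.74 east, -1.51 north. Direction back to start is (-6.74, 1.51): bearing = atan2(-6.74, 1.51) mod 360° = 282.60° ≈ 283°.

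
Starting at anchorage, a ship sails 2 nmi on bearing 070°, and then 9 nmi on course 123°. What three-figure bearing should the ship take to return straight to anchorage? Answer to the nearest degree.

Leg 1 (070°, 2 nmi): east 2 sin 70° = 1.88, north 2 cos 70° = 0.68
Leg 2 (123°, 9 nmi): east 9 sin 123° = 7.55, north 9 cos 123° = -4.90
Net displacement: 9.43 east, -4.22 north. Direction back to start is (-9.43, 4.22): bearing = atan2(-9.43, 4.22) mod 360° = 294.10° ≈ 294°.

294°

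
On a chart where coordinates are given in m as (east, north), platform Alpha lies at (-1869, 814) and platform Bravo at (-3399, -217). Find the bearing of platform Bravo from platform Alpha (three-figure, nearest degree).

236°

Δeast = -3399 − -1869 = -1530.00; Δnorth = -217 − 814 = -1031.00.
Bearing = atan2(Δeast, Δnorth) mod 360° = 236.03° ≈ 236°.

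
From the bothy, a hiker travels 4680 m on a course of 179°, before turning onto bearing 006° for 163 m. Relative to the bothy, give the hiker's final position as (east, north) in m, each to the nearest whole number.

Leg 1 (179°, 4680 m): east 4680 sin 179° = 81.68, north 4680 cos 179° = -4679.29
Leg 2 (006°, 163 m): east 163 sin 6° = 17.04, north 163 cos 6° = 162.11
Summing: 98.72 m east, -4517.18 m north → (99, -4517).

(99, -4517)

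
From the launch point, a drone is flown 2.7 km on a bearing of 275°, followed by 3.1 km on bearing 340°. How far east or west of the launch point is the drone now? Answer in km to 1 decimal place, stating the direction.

Leg 1 (275°, 2.7 km): east 2.7 sin 275° = -2.69, north 2.7 cos 275° = 0.24
Leg 2 (340°, 3.1 km): east 3.1 sin 340° = -1.06, north 3.1 cos 340° = 2.91
Net east component: -3.75 km.

3.7 km west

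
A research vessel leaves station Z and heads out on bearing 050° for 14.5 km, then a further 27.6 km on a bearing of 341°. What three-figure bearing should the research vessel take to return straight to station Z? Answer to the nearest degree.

183°

Leg 1 (050°, 14.5 km): east 14.5 sin 50° = 11.11, north 14.5 cos 50° = 9.32
Leg 2 (341°, 27.6 km): east 27.6 sin 341° = -8.99, north 27.6 cos 341° = 26.10
Net displacement: 2.12 east, 35.42 north. Direction back to start is (-2.12, -35.42): bearing = atan2(-2.12, -35.42) mod 360° = 183.43° ≈ 183°.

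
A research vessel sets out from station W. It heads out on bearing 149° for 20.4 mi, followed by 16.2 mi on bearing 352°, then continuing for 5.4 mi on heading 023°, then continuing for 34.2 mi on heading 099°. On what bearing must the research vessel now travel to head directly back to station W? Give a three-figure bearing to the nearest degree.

272°

Leg 1 (149°, 20.4 mi): east 20.4 sin 149° = 10.51, north 20.4 cos 149° = -17.49
Leg 2 (352°, 16.2 mi): east 16.2 sin 352° = -2.25, north 16.2 cos 352° = 16.04
Leg 3 (023°, 5.4 mi): east 5.4 sin 23° = 2.11, north 5.4 cos 23° = 4.97
Leg 4 (099°, 34.2 mi): east 34.2 sin 99° = 33.78, north 34.2 cos 99° = -5.35
Net displacement: 44.14 east, -1.82 north. Direction back to start is (-44.14, 1.82): bearing = atan2(-44.14, 1.82) mod 360° = 272.37° ≈ 272°.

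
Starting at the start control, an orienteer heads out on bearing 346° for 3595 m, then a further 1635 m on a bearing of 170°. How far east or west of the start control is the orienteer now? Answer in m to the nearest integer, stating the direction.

586 m west

Leg 1 (346°, 3595 m): east 3595 sin 346° = -869.71, north 3595 cos 346° = 3488.21
Leg 2 (170°, 1635 m): east 1635 sin 170° = 283.91, north 1635 cos 170° = -1610.16
Net east component: -585.79 m.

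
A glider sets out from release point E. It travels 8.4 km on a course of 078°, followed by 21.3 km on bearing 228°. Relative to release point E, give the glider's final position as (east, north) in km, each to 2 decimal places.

Leg 1 (078°, 8.4 km): east 8.4 sin 78° = 8.22, north 8.4 cos 78° = 1.75
Leg 2 (228°, 21.3 km): east 21.3 sin 228° = -15.83, north 21.3 cos 228° = -14.25
Summing: -7.61 km east, -12.51 km north → (-7.61, -12.51).

(-7.61, -12.51)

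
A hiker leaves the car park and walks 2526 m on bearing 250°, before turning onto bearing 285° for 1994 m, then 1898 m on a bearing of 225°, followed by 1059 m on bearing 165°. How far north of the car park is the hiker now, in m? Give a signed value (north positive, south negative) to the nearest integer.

Leg 1 (250°, 2526 m): east 2526 sin 250° = -2373.66, north 2526 cos 250° = -863.94
Leg 2 (285°, 1994 m): east 1994 sin 285° = -1926.06, north 1994 cos 285° = 516.09
Leg 3 (225°, 1898 m): east 1898 sin 225° = -1342.09, north 1898 cos 225° = -1342.09
Leg 4 (165°, 1059 m): east 1059 sin 165° = 274.09, north 1059 cos 165° = -1022.92
Net north component: -2712.86 m.

-2713 m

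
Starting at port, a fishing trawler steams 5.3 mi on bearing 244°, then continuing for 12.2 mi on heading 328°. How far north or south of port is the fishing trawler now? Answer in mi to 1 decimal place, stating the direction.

Leg 1 (244°, 5.3 mi): east 5.3 sin 244° = -4.76, north 5.3 cos 244° = -2.32
Leg 2 (328°, 12.2 mi): east 12.2 sin 328° = -6.47, north 12.2 cos 328° = 10.35
Net north component: 8.02 mi.

8.0 mi north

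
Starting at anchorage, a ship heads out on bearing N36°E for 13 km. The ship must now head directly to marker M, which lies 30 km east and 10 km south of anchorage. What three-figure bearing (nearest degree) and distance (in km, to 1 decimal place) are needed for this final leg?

133°, 30.3 km

Leg 1 (N36°E, 13 km): east 13 sin 36° = 7.64, north 13 cos 36° = 10.52
Current position: (7.64, 10.52). Target: (30, -10). Remaining: Δeast = 22.36, Δnorth = -20.52.
Bearing = atan2(22.36, -20.52) mod 360° = 132.54°; distance = √((22.36)² + (-20.52)²) = 30.346 km.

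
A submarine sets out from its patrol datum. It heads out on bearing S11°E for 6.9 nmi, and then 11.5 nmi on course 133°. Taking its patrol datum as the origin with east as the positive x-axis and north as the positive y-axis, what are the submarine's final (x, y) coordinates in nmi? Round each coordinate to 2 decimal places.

Leg 1 (S11°E, 6.9 nmi): east 6.9 sin 169° = 1.32, north 6.9 cos 169° = -6.77
Leg 2 (133°, 11.5 nmi): east 11.5 sin 133° = 8.41, north 11.5 cos 133° = -7.84
Summing: 9.73 nmi east, -14.62 nmi north → (9.73, -14.62).

(9.73, -14.62)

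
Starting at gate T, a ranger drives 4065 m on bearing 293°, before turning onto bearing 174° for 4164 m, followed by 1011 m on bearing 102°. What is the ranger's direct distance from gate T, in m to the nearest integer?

3606 m

Leg 1 (293°, 4065 m): east 4065 sin 293° = -3741.85, north 4065 cos 293° = 1588.32
Leg 2 (174°, 4164 m): east 4164 sin 174° = 435.26, north 4164 cos 174° = -4141.19
Leg 3 (102°, 1011 m): east 1011 sin 102° = 988.91, north 1011 cos 102° = -210.20
Net: -2317.69 east, -2763.07 north. Distance = √((-2317.69)² + (-2763.07)²) = 3606.413 m.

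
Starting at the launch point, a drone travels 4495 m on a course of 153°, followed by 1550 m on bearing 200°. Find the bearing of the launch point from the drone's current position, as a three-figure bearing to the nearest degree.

345°

Leg 1 (153°, 4495 m): east 4495 sin 153° = 2040.69, north 4495 cos 153° = -4005.07
Leg 2 (200°, 1550 m): east 1550 sin 200° = -530.13, north 1550 cos 200° = -1456.52
Net displacement: 1510.56 east, -5461.60 north. Direction back to start is (-1510.56, 5461.60): bearing = atan2(-1510.56, 5461.60) mod 360° = 344.54° ≈ 345°.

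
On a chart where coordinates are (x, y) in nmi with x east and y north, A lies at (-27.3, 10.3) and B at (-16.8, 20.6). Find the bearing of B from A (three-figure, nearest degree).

046°

Δeast = -16.8 − -27.3 = 10.50; Δnorth = 20.6 − 10.3 = 10.30.
Bearing = atan2(Δeast, Δnorth) mod 360° = 45.55° ≈ 046°.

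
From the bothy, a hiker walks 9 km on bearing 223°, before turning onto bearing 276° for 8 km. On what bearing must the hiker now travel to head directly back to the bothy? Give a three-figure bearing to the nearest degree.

068°

Leg 1 (223°, 9 km): east 9 sin 223° = -6.14, north 9 cos 223° = -6.58
Leg 2 (276°, 8 km): east 8 sin 276° = -7.96, north 8 cos 276° = 0.84
Net displacement: -14.09 east, -5.75 north. Direction back to start is (14.09, 5.75): bearing = atan2(14.09, 5.75) mod 360° = 67.82° ≈ 068°.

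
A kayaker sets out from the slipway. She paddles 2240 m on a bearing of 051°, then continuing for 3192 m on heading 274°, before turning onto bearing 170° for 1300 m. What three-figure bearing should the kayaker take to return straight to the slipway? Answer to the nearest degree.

106°

Leg 1 (051°, 2240 m): east 2240 sin 51° = 1740.81, north 2240 cos 51° = 1409.68
Leg 2 (274°, 3192 m): east 3192 sin 274° = -3184.22, north 3192 cos 274° = 222.66
Leg 3 (170°, 1300 m): east 1300 sin 170° = 225.74, north 1300 cos 170° = -1280.25
Net displacement: -1217.67 east, 352.09 north. Direction back to start is (1217.67, -352.09): bearing = atan2(1217.67, -352.09) mod 360° = 106.13° ≈ 106°.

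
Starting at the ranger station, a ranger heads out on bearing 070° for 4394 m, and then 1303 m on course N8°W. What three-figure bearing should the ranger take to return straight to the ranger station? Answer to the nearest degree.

Leg 1 (070°, 4394 m): east 4394 sin 70° = 4129.01, north 4394 cos 70° = 1502.84
Leg 2 (N8°W, 1303 m): east 1303 sin 352° = -181.34, north 1303 cos 352° = 1290.32
Net displacement: 3947.67 east, 2793.16 north. Direction back to start is (-3947.67, -2793.16): bearing = atan2(-3947.67, -2793.16) mod 360° = 234.72° ≈ 235°.

235°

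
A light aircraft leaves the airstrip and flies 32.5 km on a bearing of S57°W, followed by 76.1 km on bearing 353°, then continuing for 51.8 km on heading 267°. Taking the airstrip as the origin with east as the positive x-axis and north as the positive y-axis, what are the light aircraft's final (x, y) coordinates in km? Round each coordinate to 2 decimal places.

Leg 1 (S57°W, 32.5 km): east 32.5 sin 237° = -27.26, north 32.5 cos 237° = -17.70
Leg 2 (353°, 76.1 km): east 76.1 sin 353° = -9.27, north 76.1 cos 353° = 75.53
Leg 3 (267°, 51.8 km): east 51.8 sin 267° = -51.73, north 51.8 cos 267° = -2.71
Summing: -88.26 km east, 55.12 km north → (-88.26, 55.12).

(-88.26, 55.12)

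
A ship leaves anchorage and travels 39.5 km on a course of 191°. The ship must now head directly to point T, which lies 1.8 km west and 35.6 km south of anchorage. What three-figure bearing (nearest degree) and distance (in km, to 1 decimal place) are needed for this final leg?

Leg 1 (191°, 39.5 km): east 39.5 sin 191° = -7.54, north 39.5 cos 191° = -38.77
Current position: (-7.54, -38.77). Target: (-1.8, -35.6). Remaining: Δeast = 5.74, Δnorth = 3.17.
Bearing = atan2(5.74, 3.17) mod 360° = 61.04°; distance = √((5.74)² + (3.17)²) = 6.557 km.

061°, 6.6 km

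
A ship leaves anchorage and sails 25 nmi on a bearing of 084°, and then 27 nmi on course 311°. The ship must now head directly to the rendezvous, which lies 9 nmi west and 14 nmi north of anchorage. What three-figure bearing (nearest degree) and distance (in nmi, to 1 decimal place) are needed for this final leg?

245°, 14.9 nmi

Leg 1 (084°, 25 nmi): east 25 sin 84° = 24.86, north 25 cos 84° = 2.61
Leg 2 (311°, 27 nmi): east 27 sin 311° = -20.38, north 27 cos 311° = 17.71
Current position: (4.49, 20.33). Target: (-9, 14). Remaining: Δeast = -13.49, Δnorth = -6.33.
Bearing = atan2(-13.49, -6.33) mod 360° = 244.87°; distance = √((-13.49)² + (-6.33)²) = 14.896 nmi.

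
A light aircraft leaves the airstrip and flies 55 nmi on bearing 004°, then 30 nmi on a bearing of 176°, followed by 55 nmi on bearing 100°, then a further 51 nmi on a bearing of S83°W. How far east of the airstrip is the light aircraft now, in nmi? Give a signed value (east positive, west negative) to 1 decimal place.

9.5 nmi

Leg 1 (004°, 55 nmi): east 55 sin 4° = 3.84, north 55 cos 4° = 54.87
Leg 2 (176°, 30 nmi): east 30 sin 176° = 2.09, north 30 cos 176° = -29.93
Leg 3 (100°, 55 nmi): east 55 sin 100° = 54.16, north 55 cos 100° = -9.55
Leg 4 (S83°W, 51 nmi): east 51 sin 263° = -50.62, north 51 cos 263° = -6.22
Net east component: 9.47 nmi.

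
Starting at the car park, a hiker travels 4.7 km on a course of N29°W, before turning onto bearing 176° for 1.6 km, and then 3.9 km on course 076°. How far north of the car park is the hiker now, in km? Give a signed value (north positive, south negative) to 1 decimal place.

3.5 km

Leg 1 (N29°W, 4.7 km): east 4.7 sin 331° = -2.28, north 4.7 cos 331° = 4.11
Leg 2 (176°, 1.6 km): east 1.6 sin 176° = 0.11, north 1.6 cos 176° = -1.60
Leg 3 (076°, 3.9 km): east 3.9 sin 76° = 3.78, north 3.9 cos 76° = 0.94
Net north component: 3.46 km.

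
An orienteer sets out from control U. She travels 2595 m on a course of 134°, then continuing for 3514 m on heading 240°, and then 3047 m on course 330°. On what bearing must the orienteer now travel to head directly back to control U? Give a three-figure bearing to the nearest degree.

071°

Leg 1 (134°, 2595 m): east 2595 sin 134° = 1866.69, north 2595 cos 134° = -1802.64
Leg 2 (240°, 3514 m): east 3514 sin 240° = -3043.21, north 3514 cos 240° = -1757.00
Leg 3 (330°, 3047 m): east 3047 sin 330° = -1523.50, north 3047 cos 330° = 2638.78
Net displacement: -2700.03 east, -920.86 north. Direction back to start is (2700.03, 920.86): bearing = atan2(2700.03, 920.86) mod 360° = 71.17° ≈ 071°.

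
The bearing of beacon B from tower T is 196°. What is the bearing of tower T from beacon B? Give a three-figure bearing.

016°

Back-bearing = 196° − 180° = 016°.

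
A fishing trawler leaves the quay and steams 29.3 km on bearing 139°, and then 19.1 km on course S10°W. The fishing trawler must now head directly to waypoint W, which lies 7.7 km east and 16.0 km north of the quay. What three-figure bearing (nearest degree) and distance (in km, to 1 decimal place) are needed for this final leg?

352°, 57.5 km

Leg 1 (139°, 29.3 km): east 29.3 sin 139° = 19.22, north 29.3 cos 139° = -22.11
Leg 2 (S10°W, 19.1 km): east 19.1 sin 190° = -3.32, north 19.1 cos 190° = -18.81
Current position: (15.91, -40.92). Target: (7.7, 16.0). Remaining: Δeast = -8.21, Δnorth = 56.92.
Bearing = atan2(-8.21, 56.92) mod 360° = 351.80°; distance = √((-8.21)² + (56.92)²) = 57.511 km.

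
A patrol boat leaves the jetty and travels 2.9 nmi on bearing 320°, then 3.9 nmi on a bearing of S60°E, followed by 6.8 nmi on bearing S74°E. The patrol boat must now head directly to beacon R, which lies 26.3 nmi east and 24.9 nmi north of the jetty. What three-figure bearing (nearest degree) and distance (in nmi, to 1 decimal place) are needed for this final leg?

Leg 1 (320°, 2.9 nmi): east 2.9 sin 320° = -1.86, north 2.9 cos 320° = 2.22
Leg 2 (S60°E, 3.9 nmi): east 3.9 sin 120° = 3.38, north 3.9 cos 120° = -1.95
Leg 3 (S74°E, 6.8 nmi): east 6.8 sin 106° = 6.54, north 6.8 cos 106° = -1.87
Current position: (8.05, -1.60). Target: (26.3, 24.9). Remaining: Δeast = 18.25, Δnorth = 26.50.
Bearing = atan2(18.25, 26.50) mod 360° = 34.55°; distance = √((18.25)² + (26.50)²) = 32.179 nmi.

035°, 32.2 nmi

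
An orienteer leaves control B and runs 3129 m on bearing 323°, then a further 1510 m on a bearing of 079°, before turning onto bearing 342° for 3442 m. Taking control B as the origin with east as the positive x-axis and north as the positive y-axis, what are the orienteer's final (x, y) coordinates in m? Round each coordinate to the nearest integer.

(-1464, 6061)

Leg 1 (323°, 3129 m): east 3129 sin 323° = -1883.08, north 3129 cos 323° = 2498.93
Leg 2 (079°, 1510 m): east 1510 sin 79° = 1482.26, north 1510 cos 79° = 288.12
Leg 3 (342°, 3442 m): east 3442 sin 342° = -1063.64, north 3442 cos 342° = 3273.54
Summing: -1464.46 m east, 6060.59 m north → (-1464, 6061).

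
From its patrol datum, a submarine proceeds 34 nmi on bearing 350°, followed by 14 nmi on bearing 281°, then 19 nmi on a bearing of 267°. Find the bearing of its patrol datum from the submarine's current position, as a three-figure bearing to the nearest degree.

Leg 1 (350°, 34 nmi): east 34 sin 350° = -5.90, north 34 cos 350° = 33.48
Leg 2 (281°, 14 nmi): east 14 sin 281° = -13.74, north 14 cos 281° = 2.67
Leg 3 (267°, 19 nmi): east 19 sin 267° = -18.97, north 19 cos 267° = -0.99
Net displacement: -38.62 east, 35.16 north. Direction back to start is (38.62, -35.16): bearing = atan2(38.62, -35.16) mod 360° = 132.31° ≈ 132°.

132°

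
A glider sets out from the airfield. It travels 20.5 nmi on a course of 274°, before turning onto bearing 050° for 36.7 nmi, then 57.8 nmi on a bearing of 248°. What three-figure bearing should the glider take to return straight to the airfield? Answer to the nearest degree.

Leg 1 (274°, 20.5 nmi): east 20.5 sin 274° = -20.45, north 20.5 cos 274° = 1.43
Leg 2 (050°, 36.7 nmi): east 36.7 sin 50° = 28.11, north 36.7 cos 50° = 23.59
Leg 3 (248°, 57.8 nmi): east 57.8 sin 248° = -53.59, north 57.8 cos 248° = -21.65
Net displacement: -45.93 east, 3.37 north. Direction back to start is (45.93, -3.37): bearing = atan2(45.93, -3.37) mod 360° = 94.19° ≈ 094°.

094°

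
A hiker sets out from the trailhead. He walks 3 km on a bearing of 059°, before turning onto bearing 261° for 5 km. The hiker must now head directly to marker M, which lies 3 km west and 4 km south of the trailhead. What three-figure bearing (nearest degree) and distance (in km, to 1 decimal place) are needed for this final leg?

Leg 1 (059°, 3 km): east 3 sin 59° = 2.57, north 3 cos 59° = 1.55
Leg 2 (261°, 5 km): east 5 sin 261° = -4.94, north 5 cos 261° = -0.78
Current position: (-2.37, 0.76). Target: (-3, -4). Remaining: Δeast = -0.63, Δnorth = -4.76.
Bearing = atan2(-0.63, -4.76) mod 360° = 187.57°; distance = √((-0.63)² + (-4.76)²) = 4.805 km.

188°, 4.8 km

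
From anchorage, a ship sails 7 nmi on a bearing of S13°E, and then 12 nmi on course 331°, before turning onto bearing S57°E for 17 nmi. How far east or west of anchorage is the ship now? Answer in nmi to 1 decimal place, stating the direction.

Leg 1 (S13°E, 7 nmi): east 7 sin 167° = 1.57, north 7 cos 167° = -6.82
Leg 2 (331°, 12 nmi): east 12 sin 331° = -5.82, north 12 cos 331° = 10.50
Leg 3 (S57°E, 17 nmi): east 17 sin 123° = 14.26, north 17 cos 123° = -9.26
Net east component: 10.01 nmi.

10.0 nmi east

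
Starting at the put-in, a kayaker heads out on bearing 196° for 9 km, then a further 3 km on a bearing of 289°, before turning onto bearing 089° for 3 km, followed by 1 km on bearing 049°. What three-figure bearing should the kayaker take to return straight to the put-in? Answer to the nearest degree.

013°

Leg 1 (196°, 9 km): east 9 sin 196° = -2.48, north 9 cos 196° = -8.65
Leg 2 (289°, 3 km): east 3 sin 289° = -2.84, north 3 cos 289° = 0.98
Leg 3 (089°, 3 km): east 3 sin 89° = 3.00, north 3 cos 89° = 0.05
Leg 4 (049°, 1 km): east 1 sin 49° = 0.75, north 1 cos 49° = 0.66
Net displacement: -1.56 east, -6.97 north. Direction back to start is (1.56, 6.97): bearing = atan2(1.56, 6.97) mod 360° = 12.65° ≈ 013°.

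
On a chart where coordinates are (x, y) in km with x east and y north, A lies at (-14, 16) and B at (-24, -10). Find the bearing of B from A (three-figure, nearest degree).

201°

Δeast = -24 − -14 = -10.00; Δnorth = -10 − 16 = -26.00.
Bearing = atan2(Δeast, Δnorth) mod 360° = 201.04° ≈ 201°.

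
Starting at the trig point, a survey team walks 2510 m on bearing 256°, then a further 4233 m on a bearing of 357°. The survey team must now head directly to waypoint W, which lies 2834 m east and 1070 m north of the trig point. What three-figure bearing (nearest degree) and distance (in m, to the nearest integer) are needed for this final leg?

Leg 1 (256°, 2510 m): east 2510 sin 256° = -2435.44, north 2510 cos 256° = -607.22
Leg 2 (357°, 4233 m): east 4233 sin 357° = -221.54, north 4233 cos 357° = 4227.20
Current position: (-2656.98, 3619.97). Target: (2834, 1070). Remaining: Δeast = 5490.98, Δnorth = -2549.97.
Bearing = atan2(5490.98, -2549.97) mod 360° = 114.91°; distance = √((5490.98)² + (-2549.97)²) = 6054.192 m.

115°, 6054 m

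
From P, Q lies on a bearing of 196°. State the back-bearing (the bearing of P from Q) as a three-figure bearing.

016°

Back-bearing = 196° − 180° = 016°.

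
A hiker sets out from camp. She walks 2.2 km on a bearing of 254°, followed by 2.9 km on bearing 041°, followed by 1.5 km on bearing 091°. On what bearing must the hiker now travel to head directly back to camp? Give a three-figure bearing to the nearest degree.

220°

Leg 1 (254°, 2.2 km): east 2.2 sin 254° = -2.11, north 2.2 cos 254° = -0.61
Leg 2 (041°, 2.9 km): east 2.9 sin 41° = 1.90, north 2.9 cos 41° = 2.19
Leg 3 (091°, 1.5 km): east 1.5 sin 91° = 1.50, north 1.5 cos 91° = -0.03
Net displacement: 1.29 east, 1.56 north. Direction back to start is (-1.29, -1.56): bearing = atan2(-1.29, -1.56) mod 360° = 219.61° ≈ 220°.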